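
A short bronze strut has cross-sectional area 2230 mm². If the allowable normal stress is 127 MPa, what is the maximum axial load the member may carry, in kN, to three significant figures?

283 kN

P_max = σ_allow · A = 127 · 2230 = 283200 N = 283.2 kN.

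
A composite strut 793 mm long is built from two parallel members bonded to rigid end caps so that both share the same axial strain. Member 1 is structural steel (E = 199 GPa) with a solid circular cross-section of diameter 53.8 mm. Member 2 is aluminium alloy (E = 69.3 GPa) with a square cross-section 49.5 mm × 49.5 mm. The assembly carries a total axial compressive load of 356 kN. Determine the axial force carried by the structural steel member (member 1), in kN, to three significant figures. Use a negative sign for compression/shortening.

-259 kN

A_1 = 2273 mm².
A_2 = 2450 mm².
Equal strain + equilibrium ⇒ each member carries load in proportion to AE: A₁E₁ = 452400000 N, A₂E₂ = 169800000 N, ΣAE = 622200000 N.
F₁ = P·A₁E₁/ΣAE = -356000·452400000/622200000 = -258800 N.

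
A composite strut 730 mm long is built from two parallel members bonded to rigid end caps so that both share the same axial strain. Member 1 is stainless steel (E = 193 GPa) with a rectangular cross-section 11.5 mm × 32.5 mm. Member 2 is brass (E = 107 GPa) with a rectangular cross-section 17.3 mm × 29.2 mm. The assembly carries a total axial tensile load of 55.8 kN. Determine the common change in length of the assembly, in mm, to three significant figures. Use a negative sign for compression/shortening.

A_1 = 373.8 mm².
A_2 = 505.2 mm².
Equal strain + equilibrium ⇒ each member carries load in proportion to AE: A₁E₁ = 72130000 N, A₂E₂ = 54050000 N, ΣAE = 126200000 N.
δ = PL/ΣAE = 55800·730/126200000 = 0.3228 mm.

0.323 mm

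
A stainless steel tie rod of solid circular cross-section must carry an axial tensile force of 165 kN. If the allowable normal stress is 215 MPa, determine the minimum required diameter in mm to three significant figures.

Required area A ≥ P/σ_allow = 165000/215 = 767.4 mm².
For a solid circular section, d ≥ √(4A/π) = 31.26 mm.

31.3 mm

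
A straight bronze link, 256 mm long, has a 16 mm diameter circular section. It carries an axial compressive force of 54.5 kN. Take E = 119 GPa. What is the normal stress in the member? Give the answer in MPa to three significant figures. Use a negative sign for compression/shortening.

A = 201.1 mm².
σ = N/A = -54500/201.1 = -271.1 MPa.

-271 MPa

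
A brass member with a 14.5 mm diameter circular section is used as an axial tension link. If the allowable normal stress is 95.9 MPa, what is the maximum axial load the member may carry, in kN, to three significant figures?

A = 165.1 mm².
P_max = σ_allow · A = 95.9 · 165.1 = 15840 N = 15.84 kN.

15.8 kN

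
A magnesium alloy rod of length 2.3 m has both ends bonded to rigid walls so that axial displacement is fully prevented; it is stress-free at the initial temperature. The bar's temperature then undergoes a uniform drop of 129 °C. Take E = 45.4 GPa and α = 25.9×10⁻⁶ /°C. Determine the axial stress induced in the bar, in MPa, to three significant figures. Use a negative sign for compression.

152 MPa

Free thermal expansion αLΔT = 25.9e-6 · 2300 · -129 = -7.685 mm.
The walls impose strain ε = −(-7.685)/2300 = 3.3411e-03; σ = Eε = 45400 · 3.3411e-03 = 151.7 MPa.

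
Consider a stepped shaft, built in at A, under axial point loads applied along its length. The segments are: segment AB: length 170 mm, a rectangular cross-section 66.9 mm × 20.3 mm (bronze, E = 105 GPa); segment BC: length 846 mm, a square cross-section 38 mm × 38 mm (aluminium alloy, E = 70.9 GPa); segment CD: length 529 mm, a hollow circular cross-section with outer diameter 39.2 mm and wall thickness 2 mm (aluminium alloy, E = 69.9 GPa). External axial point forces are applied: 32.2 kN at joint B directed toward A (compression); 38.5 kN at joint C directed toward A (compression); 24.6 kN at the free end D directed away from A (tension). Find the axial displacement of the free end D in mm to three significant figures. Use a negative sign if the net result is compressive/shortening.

0.627 mm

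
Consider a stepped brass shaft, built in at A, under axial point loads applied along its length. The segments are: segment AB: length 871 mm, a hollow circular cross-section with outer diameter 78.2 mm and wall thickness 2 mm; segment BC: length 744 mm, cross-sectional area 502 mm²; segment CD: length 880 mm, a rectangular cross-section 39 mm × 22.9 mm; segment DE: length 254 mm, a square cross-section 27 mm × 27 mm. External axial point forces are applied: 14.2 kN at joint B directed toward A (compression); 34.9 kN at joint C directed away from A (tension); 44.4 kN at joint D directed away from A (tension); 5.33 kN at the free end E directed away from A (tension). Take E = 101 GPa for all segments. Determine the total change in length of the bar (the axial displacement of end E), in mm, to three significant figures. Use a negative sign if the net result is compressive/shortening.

Internal axial forces (sectioning from the free end, tension +): N_DE = 5.33 kN, N_CD = 49.73 kN, N_BC = 84.63 kN, N_AB = 70.43 kN.
A_AB = 478.8 mm².
A_CD = 893.1 mm².
A_DE = 729 mm².
δ_AB = 70430·871/(478.8·101000) = 1.269 mm
δ_BC = 84630·744/(502·101000) = 1.242 mm
δ_CD = 49730·880/(893.1·101000) = 0.4852 mm
δ_DE = 5330·254/(729·101000) = 0.01839 mm
δ = Σδ_i = 3.014 mm.

3.01 mm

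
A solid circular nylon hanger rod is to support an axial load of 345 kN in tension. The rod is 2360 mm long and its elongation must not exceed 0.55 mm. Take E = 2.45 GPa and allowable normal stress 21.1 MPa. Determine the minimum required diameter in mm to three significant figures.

877 mm

Required area A ≥ P/σ_allow = 345000/21.1 = 16350 mm².
For a solid circular section, d ≥ √(4A/π) = 144.3 mm.
Elongation limit: A ≥ PL/(Eδ_allow) = 345000·2360/(2450·0.55) = 604200 mm² ⇒ d ≥ 877.1 mm.
The elongation limit governs.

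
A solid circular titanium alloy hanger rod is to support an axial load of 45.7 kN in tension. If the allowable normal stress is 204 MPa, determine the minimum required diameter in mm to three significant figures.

Required area A ≥ P/σ_allow = 45700/204 = 224 mm².
For a solid circular section, d ≥ √(4A/π) = 16.89 mm.

16.9 mm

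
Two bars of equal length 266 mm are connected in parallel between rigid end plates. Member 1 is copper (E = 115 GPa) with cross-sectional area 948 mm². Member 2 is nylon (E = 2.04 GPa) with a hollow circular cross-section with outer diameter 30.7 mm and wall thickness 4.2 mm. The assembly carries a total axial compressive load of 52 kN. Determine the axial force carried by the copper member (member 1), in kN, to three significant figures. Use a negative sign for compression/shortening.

-51.7 kN

A_2 = 349.7 mm².
Equal strain + equilibrium ⇒ each member carries load in proportion to AE: A₁E₁ = 109000000 N, A₂E₂ = 713300 N, ΣAE = 109700000 N.
F₁ = P·A₁E₁/ΣAE = -52000·109000000/109700000 = -51660 N.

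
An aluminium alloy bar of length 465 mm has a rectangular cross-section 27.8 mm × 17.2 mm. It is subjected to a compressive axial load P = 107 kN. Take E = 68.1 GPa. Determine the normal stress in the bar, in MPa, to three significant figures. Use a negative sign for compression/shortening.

A = 478.2 mm².
σ = N/A = -107000/478.2 = -223.8 MPa.

-224 MPa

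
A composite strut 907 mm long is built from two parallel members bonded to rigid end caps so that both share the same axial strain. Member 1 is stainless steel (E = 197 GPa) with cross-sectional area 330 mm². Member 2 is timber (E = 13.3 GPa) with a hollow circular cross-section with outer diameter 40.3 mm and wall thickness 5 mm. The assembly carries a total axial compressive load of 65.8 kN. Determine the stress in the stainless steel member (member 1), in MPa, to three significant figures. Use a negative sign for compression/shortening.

-179 MPa

A_2 = 554.5 mm².
Equal strain + equilibrium ⇒ each member carries load in proportion to AE: A₁E₁ = 65010000 N, A₂E₂ = 7375000 N, ΣAE = 72380000 N.
σ₁ = P·E₁/ΣAE = -65800·197000/72380000 = -179.1 MPa.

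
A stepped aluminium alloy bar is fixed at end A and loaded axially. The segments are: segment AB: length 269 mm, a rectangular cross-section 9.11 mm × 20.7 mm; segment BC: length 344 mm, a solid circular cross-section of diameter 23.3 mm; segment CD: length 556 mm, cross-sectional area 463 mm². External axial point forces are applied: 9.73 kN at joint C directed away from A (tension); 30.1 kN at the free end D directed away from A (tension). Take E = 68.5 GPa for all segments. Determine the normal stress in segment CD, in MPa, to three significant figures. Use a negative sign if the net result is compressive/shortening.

65.0 MPa

Internal axial forces (sectioning from the free end, tension +): N_CD = 30.1 kN, N_BC = 39.83 kN, N_AB = 39.83 kN.
σ_CD = N_CD/A_CD = 30100/463 = 65.01 MPa.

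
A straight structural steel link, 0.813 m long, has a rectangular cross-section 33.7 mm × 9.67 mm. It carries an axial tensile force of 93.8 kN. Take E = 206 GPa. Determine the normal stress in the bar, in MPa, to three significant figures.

288 MPa

A = 325.9 mm².
σ = N/A = 93800/325.9 = 287.8 MPa.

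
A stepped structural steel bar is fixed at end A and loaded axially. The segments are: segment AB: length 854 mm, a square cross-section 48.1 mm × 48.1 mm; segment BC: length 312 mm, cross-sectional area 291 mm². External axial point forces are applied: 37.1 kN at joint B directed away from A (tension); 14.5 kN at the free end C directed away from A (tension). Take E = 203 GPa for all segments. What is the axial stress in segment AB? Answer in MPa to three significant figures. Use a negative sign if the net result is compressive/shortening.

22.3 MPa

Internal axial forces (sectioning from the free end, tension +): N_BC = 14.5 kN, N_AB = 51.6 kN.
A_AB = 2314 mm².
σ_AB = N_AB/A_AB = 51600/2314 = 22.3 MPa.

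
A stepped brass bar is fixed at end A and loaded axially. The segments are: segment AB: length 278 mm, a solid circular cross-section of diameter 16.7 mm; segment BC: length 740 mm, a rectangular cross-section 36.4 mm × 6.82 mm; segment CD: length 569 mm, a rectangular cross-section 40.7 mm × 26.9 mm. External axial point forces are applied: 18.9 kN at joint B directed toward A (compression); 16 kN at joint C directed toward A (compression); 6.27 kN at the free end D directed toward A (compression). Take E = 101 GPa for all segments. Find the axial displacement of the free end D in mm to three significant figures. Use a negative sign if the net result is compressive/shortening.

Internal axial forces (sectioning from the free end, tension +): N_CD = -6.27 kN, N_BC = -22.27 kN, N_AB = -41.17 kN.
A_AB = 219 mm².
A_BC = 248.2 mm².
A_CD = 1095 mm².
δ_AB = -41170·278/(219·101000) = -0.5173 mm
δ_BC = -22270·740/(248.2·101000) = -0.6573 mm
δ_CD = -6270·569/(1095·101000) = -0.03226 mm
δ = Σδ_i = -1.207 mm.

-1.21 mm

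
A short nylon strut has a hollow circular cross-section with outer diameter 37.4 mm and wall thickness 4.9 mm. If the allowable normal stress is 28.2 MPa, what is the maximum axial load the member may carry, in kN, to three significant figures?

14.1 kN

A = 500.3 mm².
P_max = σ_allow · A = 28.2 · 500.3 = 14110 N = 14.11 kN.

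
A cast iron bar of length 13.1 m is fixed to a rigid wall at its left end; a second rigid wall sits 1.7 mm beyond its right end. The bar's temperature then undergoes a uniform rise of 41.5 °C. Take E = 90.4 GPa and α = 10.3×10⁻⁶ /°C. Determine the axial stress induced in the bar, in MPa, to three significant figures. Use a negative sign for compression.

-26.9 MPa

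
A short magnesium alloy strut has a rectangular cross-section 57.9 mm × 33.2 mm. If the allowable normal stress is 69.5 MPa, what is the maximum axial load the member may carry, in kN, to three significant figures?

134 kN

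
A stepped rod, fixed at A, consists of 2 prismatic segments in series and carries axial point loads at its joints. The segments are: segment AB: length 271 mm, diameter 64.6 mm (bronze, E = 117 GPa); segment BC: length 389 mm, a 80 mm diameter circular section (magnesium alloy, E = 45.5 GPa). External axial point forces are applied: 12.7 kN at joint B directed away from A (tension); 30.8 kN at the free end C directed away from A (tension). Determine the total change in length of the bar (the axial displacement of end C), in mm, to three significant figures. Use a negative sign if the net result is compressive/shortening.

0.0831 mm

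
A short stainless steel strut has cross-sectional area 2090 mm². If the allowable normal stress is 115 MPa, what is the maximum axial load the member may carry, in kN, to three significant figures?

P_max = σ_allow · A = 115 · 2090 = 240400 N = 240.3 kN.

240 kN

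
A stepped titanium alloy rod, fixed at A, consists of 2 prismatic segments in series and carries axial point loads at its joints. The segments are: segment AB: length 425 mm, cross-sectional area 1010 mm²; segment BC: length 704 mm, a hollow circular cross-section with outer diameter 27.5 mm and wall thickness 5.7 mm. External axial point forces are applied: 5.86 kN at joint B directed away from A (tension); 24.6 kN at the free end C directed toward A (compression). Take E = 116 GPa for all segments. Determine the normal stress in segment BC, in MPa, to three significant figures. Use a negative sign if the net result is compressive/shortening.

Internal axial forces (sectioning from the free end, tension +): N_BC = -24.6 kN, N_AB = -18.74 kN.
A_BC = 390.4 mm².
σ_BC = N_BC/A_BC = -24600/390.4 = -63.02 MPa.

-63.0 MPa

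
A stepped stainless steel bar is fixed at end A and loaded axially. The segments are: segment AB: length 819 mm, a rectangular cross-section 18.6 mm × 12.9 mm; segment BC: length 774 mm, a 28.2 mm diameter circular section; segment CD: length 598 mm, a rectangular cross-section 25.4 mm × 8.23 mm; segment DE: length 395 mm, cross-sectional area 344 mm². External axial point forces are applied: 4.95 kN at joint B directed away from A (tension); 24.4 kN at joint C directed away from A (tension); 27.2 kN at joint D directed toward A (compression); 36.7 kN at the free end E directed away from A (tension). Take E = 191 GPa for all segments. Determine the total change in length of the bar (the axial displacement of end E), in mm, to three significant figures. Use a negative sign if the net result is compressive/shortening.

1.28 mm

Internal axial forces (sectioning from the free end, tension +): N_DE = 36.7 kN, N_CD = 9.5 kN, N_BC = 33.9 kN, N_AB = 38.85 kN.
A_AB = 239.9 mm².
A_BC = 624.6 mm².
A_CD = 209 mm².
δ_AB = 38850·819/(239.9·191000) = 0.6943 mm
δ_BC = 33900·774/(624.6·191000) = 0.2199 mm
δ_CD = 9500·598/(209·191000) = 0.1423 mm
δ_DE = 36700·395/(344·191000) = 0.2206 mm
δ = Σδ_i = 1.277 mm.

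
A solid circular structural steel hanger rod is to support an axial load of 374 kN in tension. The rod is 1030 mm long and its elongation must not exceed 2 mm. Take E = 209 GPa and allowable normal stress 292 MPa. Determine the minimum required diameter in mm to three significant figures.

40.4 mm

Required area A ≥ P/σ_allow = 374000/292 = 1281 mm².
For a solid circular section, d ≥ √(4A/π) = 40.38 mm.
Elongation limit: A ≥ PL/(Eδ_allow) = 374000·1030/(209000·2) = 921.6 mm² ⇒ d ≥ 34.25 mm.
The stress limit governs.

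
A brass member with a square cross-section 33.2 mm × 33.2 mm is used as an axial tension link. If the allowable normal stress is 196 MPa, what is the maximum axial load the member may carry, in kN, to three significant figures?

216 kN

A = 1102 mm².
P_max = σ_allow · A = 196 · 1102 = 216000 N = 216 kN.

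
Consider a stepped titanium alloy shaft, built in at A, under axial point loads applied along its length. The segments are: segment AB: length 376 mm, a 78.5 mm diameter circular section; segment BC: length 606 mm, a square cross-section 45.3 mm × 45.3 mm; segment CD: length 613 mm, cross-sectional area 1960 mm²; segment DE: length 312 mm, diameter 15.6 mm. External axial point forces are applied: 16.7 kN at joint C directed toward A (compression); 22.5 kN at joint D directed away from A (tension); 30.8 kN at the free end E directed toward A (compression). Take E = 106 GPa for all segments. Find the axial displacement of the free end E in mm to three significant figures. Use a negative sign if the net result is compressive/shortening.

Internal axial forces (sectioning from the free end, tension +): N_DE = -30.8 kN, N_CD = -8.3 kN, N_BC = -25 kN, N_AB = -25 kN.
A_AB = 4840 mm².
A_BC = 2052 mm².
A_DE = 191.1 mm².
δ_AB = -25000·376/(4840·106000) = -0.01832 mm
δ_BC = -25000·606/(2052·106000) = -0.06965 mm
δ_CD = -8300·613/(1960·106000) = -0.02449 mm
δ_DE = -30800·312/(191.1·106000) = -0.4743 mm
δ = Σδ_i = -0.5868 mm.

-0.587 mm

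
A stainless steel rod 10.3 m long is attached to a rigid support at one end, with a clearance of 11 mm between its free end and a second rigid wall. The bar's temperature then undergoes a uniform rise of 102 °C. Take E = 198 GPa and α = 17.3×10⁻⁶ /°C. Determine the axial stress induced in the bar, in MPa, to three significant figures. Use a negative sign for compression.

-138 MPa

Free thermal expansion αLΔT = 17.3e-6 · 10300 · 102 = 18.18 mm.
The walls engage after the gap closes; constrained expansion = 18.18 − 11 = 7.175 mm.
The walls impose strain ε = −(7.175)/10300 = -6.9664e-04; σ = Eε = 198000 · -6.9664e-04 = -137.9 MPa.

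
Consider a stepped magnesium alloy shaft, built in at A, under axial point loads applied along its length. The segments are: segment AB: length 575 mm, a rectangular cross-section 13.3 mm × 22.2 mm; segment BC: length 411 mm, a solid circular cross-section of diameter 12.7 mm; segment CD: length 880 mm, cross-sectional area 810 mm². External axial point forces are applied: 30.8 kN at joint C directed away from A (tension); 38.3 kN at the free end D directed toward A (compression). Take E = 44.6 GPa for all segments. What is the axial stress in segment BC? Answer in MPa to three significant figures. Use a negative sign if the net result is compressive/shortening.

-59.2 MPa

Internal axial forces (sectioning from the free end, tension +): N_CD = -38.3 kN, N_BC = -7.5 kN, N_AB = -7.5 kN.
A_BC = 126.7 mm².
σ_BC = N_BC/A_BC = -7500/126.7 = -59.21 MPa.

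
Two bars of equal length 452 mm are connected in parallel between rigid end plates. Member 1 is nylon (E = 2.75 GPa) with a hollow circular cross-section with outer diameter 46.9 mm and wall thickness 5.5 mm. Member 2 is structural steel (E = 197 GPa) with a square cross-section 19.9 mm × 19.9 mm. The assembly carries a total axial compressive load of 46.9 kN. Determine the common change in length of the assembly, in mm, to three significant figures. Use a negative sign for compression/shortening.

-0.265 mm

A_1 = 715.3 mm².
A_2 = 396 mm².
Equal strain + equilibrium ⇒ each member carries load in proportion to AE: A₁E₁ = 1967000 N, A₂E₂ = 78010000 N, ΣAE = 79980000 N.
δ = PL/ΣAE = -46900·452/79980000 = -0.265 mm.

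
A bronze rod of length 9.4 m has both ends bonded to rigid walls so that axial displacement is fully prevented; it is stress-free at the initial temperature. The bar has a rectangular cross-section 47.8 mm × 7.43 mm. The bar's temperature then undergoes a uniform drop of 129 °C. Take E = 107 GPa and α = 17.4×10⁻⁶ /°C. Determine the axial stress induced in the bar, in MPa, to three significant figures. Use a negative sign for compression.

Free thermal expansion αLΔT = 17.4e-6 · 9400 · -129 = -21.1 mm.
The walls impose strain ε = −(-21.1)/9400 = 2.2446e-03; σ = Eε = 107000 · 2.2446e-03 = 240.2 MPa.

240 MPa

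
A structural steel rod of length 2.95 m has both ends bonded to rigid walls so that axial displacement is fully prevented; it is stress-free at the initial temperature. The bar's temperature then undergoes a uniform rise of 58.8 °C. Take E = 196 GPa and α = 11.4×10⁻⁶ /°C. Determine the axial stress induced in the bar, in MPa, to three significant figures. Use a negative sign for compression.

Free thermal expansion αLΔT = 11.4e-6 · 2950 · 58.8 = 1.977 mm.
The walls impose strain ε = −(1.977)/2950 = -6.7032e-04; σ = Eε = 196000 · -6.7032e-04 = -131.4 MPa.

-131 MPa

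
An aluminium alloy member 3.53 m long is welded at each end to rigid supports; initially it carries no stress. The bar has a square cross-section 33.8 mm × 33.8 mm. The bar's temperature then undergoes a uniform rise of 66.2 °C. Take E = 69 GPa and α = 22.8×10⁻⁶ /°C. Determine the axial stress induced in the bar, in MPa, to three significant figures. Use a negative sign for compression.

-104 MPa

Free thermal expansion αLΔT = 22.8e-6 · 3530 · 66.2 = 5.328 mm.
The walls impose strain ε = −(5.328)/3530 = -1.5094e-03; σ = Eε = 69000 · -1.5094e-03 = -104.1 MPa.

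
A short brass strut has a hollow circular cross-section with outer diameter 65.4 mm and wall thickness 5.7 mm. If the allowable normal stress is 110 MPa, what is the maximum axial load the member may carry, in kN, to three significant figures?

118 kN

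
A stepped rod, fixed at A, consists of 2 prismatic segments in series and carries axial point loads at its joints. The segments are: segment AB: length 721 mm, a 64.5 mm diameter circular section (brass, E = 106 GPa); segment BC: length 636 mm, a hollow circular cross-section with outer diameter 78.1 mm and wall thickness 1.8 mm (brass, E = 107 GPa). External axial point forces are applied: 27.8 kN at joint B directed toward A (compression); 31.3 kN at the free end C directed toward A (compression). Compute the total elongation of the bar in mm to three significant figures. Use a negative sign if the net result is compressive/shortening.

-0.554 mm

Internal axial forces (sectioning from the free end, tension +): N_BC = -31.3 kN, N_AB = -59.1 kN.
A_AB = 3267 mm².
A_BC = 431.5 mm².
δ_AB = -59100·721/(3267·106000) = -0.123 mm
δ_BC = -31300·636/(431.5·107000) = -0.4312 mm
δ = Σδ_i = -0.5542 mm.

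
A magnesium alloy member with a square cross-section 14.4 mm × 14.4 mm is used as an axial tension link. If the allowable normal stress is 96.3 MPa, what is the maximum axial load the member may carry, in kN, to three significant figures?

A = 207.4 mm².
P_max = σ_allow · A = 96.3 · 207.4 = 19970 N = 19.97 kN.

20.0 kN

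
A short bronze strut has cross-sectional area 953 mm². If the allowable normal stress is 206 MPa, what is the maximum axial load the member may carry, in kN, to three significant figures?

196 kN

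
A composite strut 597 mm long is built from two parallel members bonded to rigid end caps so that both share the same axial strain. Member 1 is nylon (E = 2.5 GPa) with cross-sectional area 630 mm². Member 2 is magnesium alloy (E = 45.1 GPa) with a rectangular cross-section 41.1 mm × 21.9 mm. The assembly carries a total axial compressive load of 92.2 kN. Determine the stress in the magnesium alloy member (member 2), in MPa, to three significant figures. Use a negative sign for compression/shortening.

A_2 = 900.1 mm².
Equal strain + equilibrium ⇒ each member carries load in proportion to AE: A₁E₁ = 1575000 N, A₂E₂ = 40590000 N, ΣAE = 42170000 N.
σ₂ = P·E₂/ΣAE = -92200·45100/42170000 = -98.61 MPa.

-98.6 MPa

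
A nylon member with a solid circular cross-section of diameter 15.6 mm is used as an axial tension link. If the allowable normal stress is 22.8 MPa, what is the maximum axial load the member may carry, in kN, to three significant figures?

4.36 kN

A = 191.1 mm².
P_max = σ_allow · A = 22.8 · 191.1 = 4358 N = 4.358 kN.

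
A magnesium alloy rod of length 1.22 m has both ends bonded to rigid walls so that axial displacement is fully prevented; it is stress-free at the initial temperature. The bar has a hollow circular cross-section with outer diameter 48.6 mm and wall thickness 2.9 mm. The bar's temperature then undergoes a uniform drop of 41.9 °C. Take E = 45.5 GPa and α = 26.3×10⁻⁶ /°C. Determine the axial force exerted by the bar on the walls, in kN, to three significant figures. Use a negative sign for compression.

Free thermal expansion αLΔT = 26.3e-6 · 1220 · -41.9 = -1.344 mm.
The walls impose strain ε = −(-1.344)/1220 = 1.1020e-03; σ = Eε = 45500 · 1.1020e-03 = 50.14 MPa.
Wall reaction R = σ·A = 50.14·416.4 = 20880 N = 20.88 kN.

20.9 kN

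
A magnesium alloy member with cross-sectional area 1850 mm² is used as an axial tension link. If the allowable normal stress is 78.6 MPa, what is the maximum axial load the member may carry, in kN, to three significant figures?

P_max = σ_allow · A = 78.6 · 1850 = 145400 N = 145.4 kN.

145 kN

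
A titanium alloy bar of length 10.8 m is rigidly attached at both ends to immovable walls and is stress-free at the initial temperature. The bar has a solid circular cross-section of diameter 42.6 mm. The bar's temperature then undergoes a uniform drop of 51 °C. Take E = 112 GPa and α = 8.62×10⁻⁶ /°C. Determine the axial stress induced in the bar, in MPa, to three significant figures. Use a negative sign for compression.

Free thermal expansion αLΔT = 8.62e-6 · 10800 · -51 = -4.748 mm.
The walls impose strain ε = −(-4.748)/10800 = 4.3962e-04; σ = Eε = 112000 · 4.3962e-04 = 49.24 MPa.

49.2 MPa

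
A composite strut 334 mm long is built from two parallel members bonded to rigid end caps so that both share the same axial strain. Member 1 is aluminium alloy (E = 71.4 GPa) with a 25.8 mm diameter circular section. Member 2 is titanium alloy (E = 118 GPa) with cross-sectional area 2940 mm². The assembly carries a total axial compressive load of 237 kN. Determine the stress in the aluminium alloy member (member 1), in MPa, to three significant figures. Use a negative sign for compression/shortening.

A_1 = 522.8 mm².
Equal strain + equilibrium ⇒ each member carries load in proportion to AE: A₁E₁ = 37330000 N, A₂E₂ = 346900000 N, ΣAE = 384200000 N.
σ₁ = P·E₁/ΣAE = -237000·71400/384200000 = -44.04 MPa.

-44.0 MPa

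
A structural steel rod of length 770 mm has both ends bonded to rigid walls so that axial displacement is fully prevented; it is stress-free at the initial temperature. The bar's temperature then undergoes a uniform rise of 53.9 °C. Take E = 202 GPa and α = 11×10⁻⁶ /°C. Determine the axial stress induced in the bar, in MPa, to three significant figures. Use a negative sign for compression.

-120 MPa

Free thermal expansion αLΔT = 11e-6 · 770 · 53.9 = 0.4565 mm.
The walls impose strain ε = −(0.4565)/770 = -5.9290e-04; σ = Eε = 202000 · -5.9290e-04 = -119.8 MPa.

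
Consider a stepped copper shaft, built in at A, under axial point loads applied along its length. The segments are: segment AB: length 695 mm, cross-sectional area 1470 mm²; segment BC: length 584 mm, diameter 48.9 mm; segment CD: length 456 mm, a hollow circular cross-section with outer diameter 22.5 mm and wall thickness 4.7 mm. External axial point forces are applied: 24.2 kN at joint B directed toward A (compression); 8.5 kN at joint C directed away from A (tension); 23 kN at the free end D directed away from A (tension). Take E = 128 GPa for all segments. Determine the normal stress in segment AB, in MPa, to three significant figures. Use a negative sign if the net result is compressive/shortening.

4.97 MPa

Internal axial forces (sectioning from the free end, tension +): N_CD = 23 kN, N_BC = 31.5 kN, N_AB = 7.3 kN.
σ_AB = N_AB/A_AB = 7300/1470 = 4.966 MPa.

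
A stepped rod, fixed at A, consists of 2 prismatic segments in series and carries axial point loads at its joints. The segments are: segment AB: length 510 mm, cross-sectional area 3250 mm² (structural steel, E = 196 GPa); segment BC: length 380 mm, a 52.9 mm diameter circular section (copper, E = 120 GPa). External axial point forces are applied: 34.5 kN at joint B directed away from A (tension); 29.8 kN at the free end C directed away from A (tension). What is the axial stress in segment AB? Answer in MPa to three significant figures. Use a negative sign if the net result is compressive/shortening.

19.8 MPa

Internal axial forces (sectioning from the free end, tension +): N_BC = 29.8 kN, N_AB = 64.3 kN.
σ_AB = N_AB/A_AB = 64300/3250 = 19.78 MPa.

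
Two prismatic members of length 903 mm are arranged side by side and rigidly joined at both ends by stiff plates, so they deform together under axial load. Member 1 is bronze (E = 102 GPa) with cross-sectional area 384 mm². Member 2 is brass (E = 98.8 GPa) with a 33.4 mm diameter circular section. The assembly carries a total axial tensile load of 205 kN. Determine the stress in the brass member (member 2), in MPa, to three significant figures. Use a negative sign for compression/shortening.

161 MPa

A_2 = 876.2 mm².
Equal strain + equilibrium ⇒ each member carries load in proportion to AE: A₁E₁ = 39170000 N, A₂E₂ = 86560000 N, ΣAE = 125700000 N.
σ₂ = P·E₂/ΣAE = 205000·98800/125700000 = 161.1 MPa.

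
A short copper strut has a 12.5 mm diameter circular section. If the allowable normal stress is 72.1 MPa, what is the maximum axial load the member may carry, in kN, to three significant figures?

A = 122.7 mm².
P_max = σ_allow · A = 72.1 · 122.7 = 8848 N = 8.848 kN.

8.85 kN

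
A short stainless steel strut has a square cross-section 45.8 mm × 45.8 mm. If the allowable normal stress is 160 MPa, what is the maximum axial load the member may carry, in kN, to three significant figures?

A = 2098 mm².
P_max = σ_allow · A = 160 · 2098 = 335600 N = 335.6 kN.

336 kN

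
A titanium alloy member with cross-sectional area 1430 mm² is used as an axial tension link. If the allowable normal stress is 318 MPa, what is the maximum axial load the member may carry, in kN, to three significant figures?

455 kN

P_max = σ_allow · A = 318 · 1430 = 454700 N = 454.7 kN.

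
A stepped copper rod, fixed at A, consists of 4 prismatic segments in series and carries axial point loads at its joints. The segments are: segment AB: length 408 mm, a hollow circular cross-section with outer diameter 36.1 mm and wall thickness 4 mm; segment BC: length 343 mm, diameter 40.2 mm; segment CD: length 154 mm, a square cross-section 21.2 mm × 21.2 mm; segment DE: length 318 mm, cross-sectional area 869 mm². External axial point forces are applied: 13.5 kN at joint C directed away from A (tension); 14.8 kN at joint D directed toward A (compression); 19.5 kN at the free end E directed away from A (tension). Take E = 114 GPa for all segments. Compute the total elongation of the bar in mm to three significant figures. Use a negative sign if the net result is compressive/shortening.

0.281 mm

Internal axial forces (sectioning from the free end, tension +): N_DE = 19.5 kN, N_CD = 4.7 kN, N_BC = 18.2 kN, N_AB = 18.2 kN.
A_AB = 403.4 mm².
A_BC = 1269 mm².
A_CD = 449.4 mm².
δ_AB = 18200·408/(403.4·114000) = 0.1615 mm
δ_BC = 18200·343/(1269·114000) = 0.04314 mm
δ_CD = 4700·154/(449.4·114000) = 0.01413 mm
δ_DE = 19500·318/(869·114000) = 0.06259 mm
δ = Σδ_i = 0.2813 mm.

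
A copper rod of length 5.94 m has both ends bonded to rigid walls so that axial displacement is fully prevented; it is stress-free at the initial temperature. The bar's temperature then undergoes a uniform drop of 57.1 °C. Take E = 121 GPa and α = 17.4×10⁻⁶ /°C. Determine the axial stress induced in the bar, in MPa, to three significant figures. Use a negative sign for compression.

120 MPa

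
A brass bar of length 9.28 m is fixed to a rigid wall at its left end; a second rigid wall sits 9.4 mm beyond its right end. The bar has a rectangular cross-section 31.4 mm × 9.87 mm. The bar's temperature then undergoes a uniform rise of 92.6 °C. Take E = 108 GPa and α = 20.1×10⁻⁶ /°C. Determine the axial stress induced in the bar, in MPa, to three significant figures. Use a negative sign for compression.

-91.6 MPa

Free thermal expansion αLΔT = 20.1e-6 · 9280 · 92.6 = 17.27 mm.
The walls engage after the gap closes; constrained expansion = 17.27 − 9.4 = 7.872 mm.
The walls impose strain ε = −(7.872)/9280 = -8.4833e-04; σ = Eε = 108000 · -8.4833e-04 = -91.62 MPa.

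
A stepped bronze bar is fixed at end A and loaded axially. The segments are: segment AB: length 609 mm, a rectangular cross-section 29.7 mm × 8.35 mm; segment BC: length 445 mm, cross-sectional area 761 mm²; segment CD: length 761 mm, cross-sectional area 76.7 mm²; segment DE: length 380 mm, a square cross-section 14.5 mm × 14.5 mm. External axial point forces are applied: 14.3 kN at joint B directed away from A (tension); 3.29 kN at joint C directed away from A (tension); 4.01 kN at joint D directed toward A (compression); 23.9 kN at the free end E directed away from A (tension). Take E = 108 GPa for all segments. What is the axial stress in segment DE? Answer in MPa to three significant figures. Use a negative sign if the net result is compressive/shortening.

114 MPa

Internal axial forces (sectioning from the free end, tension +): N_DE = 23.9 kN, N_CD = 19.89 kN, N_BC = 23.18 kN, N_AB = 37.48 kN.
A_DE = 210.2 mm².
σ_DE = N_DE/A_DE = 23900/210.2 = 113.7 MPa.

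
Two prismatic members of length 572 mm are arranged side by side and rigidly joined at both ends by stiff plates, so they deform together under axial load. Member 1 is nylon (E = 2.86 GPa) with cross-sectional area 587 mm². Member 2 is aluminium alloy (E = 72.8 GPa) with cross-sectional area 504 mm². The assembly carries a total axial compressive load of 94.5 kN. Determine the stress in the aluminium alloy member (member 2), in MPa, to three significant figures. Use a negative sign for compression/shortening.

-179 MPa

Equal strain + equilibrium ⇒ each member carries load in proportion to AE: A₁E₁ = 1679000 N, A₂E₂ = 36690000 N, ΣAE = 38370000 N.
σ₂ = P·E₂/ΣAE = -94500·72800/38370000 = -179.3 MPa.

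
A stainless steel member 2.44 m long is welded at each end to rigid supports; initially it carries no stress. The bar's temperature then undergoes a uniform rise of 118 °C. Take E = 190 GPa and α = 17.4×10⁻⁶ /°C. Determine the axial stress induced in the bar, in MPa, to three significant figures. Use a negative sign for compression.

-390 MPa

Free thermal expansion αLΔT = 17.4e-6 · 2440 · 118 = 5.01 mm.
The walls impose strain ε = −(5.01)/2440 = -2.0532e-03; σ = Eε = 190000 · -2.0532e-03 = -390.1 MPa.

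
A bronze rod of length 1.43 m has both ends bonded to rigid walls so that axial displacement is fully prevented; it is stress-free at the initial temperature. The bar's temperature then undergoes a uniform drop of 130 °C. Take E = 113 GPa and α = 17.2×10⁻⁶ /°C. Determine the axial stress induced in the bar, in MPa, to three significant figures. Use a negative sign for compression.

253 MPa

Free thermal expansion αLΔT = 17.2e-6 · 1430 · -130 = -3.197 mm.
The walls impose strain ε = −(-3.197)/1430 = 2.2360e-03; σ = Eε = 113000 · 2.2360e-03 = 252.7 MPa.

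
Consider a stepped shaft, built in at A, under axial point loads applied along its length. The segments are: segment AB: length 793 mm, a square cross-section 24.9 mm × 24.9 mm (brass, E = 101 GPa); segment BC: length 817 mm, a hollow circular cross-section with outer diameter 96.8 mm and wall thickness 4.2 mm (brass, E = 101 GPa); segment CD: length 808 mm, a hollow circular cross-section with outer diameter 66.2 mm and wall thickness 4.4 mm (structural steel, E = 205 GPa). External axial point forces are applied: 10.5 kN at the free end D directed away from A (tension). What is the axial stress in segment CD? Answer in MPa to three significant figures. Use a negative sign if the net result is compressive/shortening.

Internal axial forces (sectioning from the free end, tension +): N_CD = 10.5 kN, N_BC = 10.5 kN, N_AB = 10.5 kN.
A_CD = 854.3 mm².
σ_CD = N_CD/A_CD = 10500/854.3 = 12.29 MPa.

12.3 MPa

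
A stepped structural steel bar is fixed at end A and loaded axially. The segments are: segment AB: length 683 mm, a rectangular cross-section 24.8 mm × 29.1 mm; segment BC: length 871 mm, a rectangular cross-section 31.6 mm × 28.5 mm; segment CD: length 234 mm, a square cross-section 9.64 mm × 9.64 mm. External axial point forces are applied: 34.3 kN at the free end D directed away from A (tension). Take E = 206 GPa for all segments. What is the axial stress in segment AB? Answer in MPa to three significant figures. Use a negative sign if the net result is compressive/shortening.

47.5 MPa

Internal axial forces (sectioning from the free end, tension +): N_CD = 34.3 kN, N_BC = 34.3 kN, N_AB = 34.3 kN.
A_AB = 721.7 mm².
σ_AB = N_AB/A_AB = 34300/721.7 = 47.53 MPa.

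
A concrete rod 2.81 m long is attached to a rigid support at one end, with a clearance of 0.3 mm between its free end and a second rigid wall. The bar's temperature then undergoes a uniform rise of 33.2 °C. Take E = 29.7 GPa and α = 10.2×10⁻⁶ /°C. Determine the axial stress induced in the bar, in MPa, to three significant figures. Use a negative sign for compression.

-6.89 MPa

Free thermal expansion αLΔT = 10.2e-6 · 2810 · 33.2 = 0.9516 mm.
The walls engage after the gap closes; constrained expansion = 0.9516 − 0.3 = 0.6516 mm.
The walls impose strain ε = −(0.6516)/2810 = -2.3188e-04; σ = Eε = 29700 · -2.3188e-04 = -6.887 MPa.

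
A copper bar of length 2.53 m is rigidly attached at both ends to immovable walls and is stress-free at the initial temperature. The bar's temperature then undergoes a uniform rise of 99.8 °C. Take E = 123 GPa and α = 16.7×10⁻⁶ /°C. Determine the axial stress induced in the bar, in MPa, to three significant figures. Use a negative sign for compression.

-205 MPa

Free thermal expansion αLΔT = 16.7e-6 · 2530 · 99.8 = 4.217 mm.
The walls impose strain ε = −(4.217)/2530 = -1.6667e-03; σ = Eε = 123000 · -1.6667e-03 = -205 MPa.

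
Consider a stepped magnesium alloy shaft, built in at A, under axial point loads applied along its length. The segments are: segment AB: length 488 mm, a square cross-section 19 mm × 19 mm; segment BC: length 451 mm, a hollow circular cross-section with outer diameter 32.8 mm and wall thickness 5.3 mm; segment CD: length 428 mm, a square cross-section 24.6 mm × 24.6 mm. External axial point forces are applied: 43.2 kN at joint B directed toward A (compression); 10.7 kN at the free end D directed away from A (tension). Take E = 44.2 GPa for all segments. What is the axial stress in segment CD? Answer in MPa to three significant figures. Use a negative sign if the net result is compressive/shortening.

Internal axial forces (sectioning from the free end, tension +): N_CD = 10.7 kN, N_BC = 10.7 kN, N_AB = -32.5 kN.
A_CD = 605.2 mm².
σ_CD = N_CD/A_CD = 10700/605.2 = 17.68 MPa.

17.7 MPa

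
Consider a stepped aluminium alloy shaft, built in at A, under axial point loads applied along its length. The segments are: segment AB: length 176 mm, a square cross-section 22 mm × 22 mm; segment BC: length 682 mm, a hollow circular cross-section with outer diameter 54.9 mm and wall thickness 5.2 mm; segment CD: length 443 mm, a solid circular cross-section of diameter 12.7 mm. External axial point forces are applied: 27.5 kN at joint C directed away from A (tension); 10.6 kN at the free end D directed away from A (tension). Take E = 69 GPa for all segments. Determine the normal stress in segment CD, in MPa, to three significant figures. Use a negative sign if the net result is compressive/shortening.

83.7 MPa

Internal axial forces (sectioning from the free end, tension +): N_CD = 10.6 kN, N_BC = 38.1 kN, N_AB = 38.1 kN.
A_CD = 126.7 mm².
σ_CD = N_CD/A_CD = 10600/126.7 = 83.68 MPa.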